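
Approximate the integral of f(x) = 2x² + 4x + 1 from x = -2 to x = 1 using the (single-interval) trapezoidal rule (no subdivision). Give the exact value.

12

T = (b−a)/2 · [f(-2) + f(1)] = 1.5·[1 + 7] = 12.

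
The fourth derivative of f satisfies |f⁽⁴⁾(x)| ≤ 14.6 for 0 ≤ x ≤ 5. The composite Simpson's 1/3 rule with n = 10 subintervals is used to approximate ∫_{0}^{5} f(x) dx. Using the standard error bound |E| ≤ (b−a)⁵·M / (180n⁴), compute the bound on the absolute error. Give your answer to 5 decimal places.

|E| ≤ (5)⁵·14.6 / (180·10⁴) = 45625/1800000 = 0.02535.

0.02535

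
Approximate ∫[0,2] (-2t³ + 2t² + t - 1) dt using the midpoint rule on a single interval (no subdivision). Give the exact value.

0

M = (b−a)·f(1) = 2·(0) = 0.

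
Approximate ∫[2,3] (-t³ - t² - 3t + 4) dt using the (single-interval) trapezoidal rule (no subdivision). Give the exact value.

T = (b−a)/2 · [f(2) + f(3)] = 0.5·[(-14) + (-41)] = -27.5.

-27.5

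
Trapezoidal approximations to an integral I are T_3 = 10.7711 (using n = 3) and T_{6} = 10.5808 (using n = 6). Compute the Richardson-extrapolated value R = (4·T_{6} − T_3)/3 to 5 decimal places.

R = (4·T_{6} − T_3) / 3 = (4·10.5808 − 10.7711)/3 = (31.5521)/3 = 10.51737.

10.51737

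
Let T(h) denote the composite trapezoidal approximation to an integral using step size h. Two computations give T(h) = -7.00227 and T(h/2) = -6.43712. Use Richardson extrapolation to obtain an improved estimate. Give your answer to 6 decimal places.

-6.248737

R = (4·T(h/2) − T(h)) / 3 = (4·(-6.43712) − (-7.00227))/3 = (-18.74621)/3 = -6.248737.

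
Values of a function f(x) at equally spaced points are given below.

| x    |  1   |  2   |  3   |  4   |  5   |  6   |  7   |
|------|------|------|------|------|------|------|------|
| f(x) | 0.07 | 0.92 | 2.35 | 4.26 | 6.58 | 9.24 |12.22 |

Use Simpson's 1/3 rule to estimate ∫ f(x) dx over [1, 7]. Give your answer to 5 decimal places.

h = 1, n = 6.
(h/3)·[y₀ + 4y₁ + 2y₂ + 4y₃ + 2y₄ + 4y₅ + y₆] = 0.333333·(87.83) = 29.27667.

29.27667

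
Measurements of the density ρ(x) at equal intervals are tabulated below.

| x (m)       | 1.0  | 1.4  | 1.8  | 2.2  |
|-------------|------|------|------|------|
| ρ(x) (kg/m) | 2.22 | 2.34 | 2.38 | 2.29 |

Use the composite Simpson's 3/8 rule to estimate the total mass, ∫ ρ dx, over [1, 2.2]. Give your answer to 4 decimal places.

2.8005

h = 0.4, n = 3.
(3h/8)·[y₀ + 3y₁ + 3y₂ + y₃] = 0.15·(18.67) = 2.8005.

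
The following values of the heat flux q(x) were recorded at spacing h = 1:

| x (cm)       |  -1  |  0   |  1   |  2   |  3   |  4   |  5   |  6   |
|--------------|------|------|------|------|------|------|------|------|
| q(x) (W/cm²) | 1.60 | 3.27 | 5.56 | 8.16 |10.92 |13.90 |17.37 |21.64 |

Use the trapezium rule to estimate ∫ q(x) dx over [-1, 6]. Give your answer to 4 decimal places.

70.8000

h = 1, n = 7.
(h/2)·[y₀ + 2y₁ + 2y₂ + 2y₃ + 2y₄ + 2y₅ + 2y₆ + y₇] = 0.5·(141.60) = 70.8000.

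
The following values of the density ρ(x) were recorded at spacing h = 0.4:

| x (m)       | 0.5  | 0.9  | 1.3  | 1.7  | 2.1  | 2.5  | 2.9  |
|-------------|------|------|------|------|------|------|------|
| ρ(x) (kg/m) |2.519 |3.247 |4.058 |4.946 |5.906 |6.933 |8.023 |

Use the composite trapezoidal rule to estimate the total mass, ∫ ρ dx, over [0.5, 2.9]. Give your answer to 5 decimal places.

h = 0.4, n = 6.
(h/2)·[y₀ + 2y₁ + 2y₂ + 2y₃ + 2y₄ + 2y₅ + y₆] = 0.2·(60.722) = 12.14440.

12.14440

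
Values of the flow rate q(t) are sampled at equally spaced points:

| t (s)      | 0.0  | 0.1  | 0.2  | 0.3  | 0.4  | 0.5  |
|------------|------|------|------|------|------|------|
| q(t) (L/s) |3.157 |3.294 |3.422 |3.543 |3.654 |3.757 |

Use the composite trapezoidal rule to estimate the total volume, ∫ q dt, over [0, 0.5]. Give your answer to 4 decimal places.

1.7370

h = 0.1, n = 5.
(h/2)·[y₀ + 2y₁ + 2y₂ + 2y₃ + 2y₄ + y₅] = 0.05·(34.740) = 1.7370.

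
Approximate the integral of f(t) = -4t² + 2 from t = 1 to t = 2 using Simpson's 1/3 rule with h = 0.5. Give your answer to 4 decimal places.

-7.3333

h = (2 − 1)/2 = 0.5.
Nodes t₀,…,t₂ = 1, 1.5, 2.
f(t) = -4t² + 2: f₀=-2, f₁=-7, f₂=-14.
(h/3)·[f₀ + 4f₁ + f₂] = 0.166667·(-44) = -7.3333.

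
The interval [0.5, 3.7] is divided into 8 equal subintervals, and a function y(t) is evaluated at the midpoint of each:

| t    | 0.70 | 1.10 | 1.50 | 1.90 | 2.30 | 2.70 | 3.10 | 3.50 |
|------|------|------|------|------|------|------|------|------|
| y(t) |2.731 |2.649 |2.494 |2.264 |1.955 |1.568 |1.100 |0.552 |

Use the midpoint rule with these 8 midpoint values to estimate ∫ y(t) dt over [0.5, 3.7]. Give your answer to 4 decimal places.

h = 0.4, n = 8.
h·[y(m₁) + y(m₂) + y(m₃) + y(m₄) + y(m₅) + y(m₆) + y(m₇) + y(m₈)] = 0.4·(15.313) = 6.1252.

6.1252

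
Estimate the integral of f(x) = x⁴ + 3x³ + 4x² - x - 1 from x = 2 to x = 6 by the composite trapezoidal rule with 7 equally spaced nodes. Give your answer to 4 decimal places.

h = (6 − 2)/6 = 0.666667.
Nodes x₀,…,x₆ = 2, 2.666667, 3.333333, 4, 4.666667, 5.333333, 6.
f(x) = x⁴ + 3x³ + 4x² - x - 1: f₀=53, f₁=132.234568, f₂=274.679012, f₃=507, f₄=860.604938, f₅=1371.641975, f₆=2081.
(h/2)·[f₀ + 2f₁ + 2f₂ + 2f₃ + 2f₄ + 2f₅ + f₆] = 0.333333·(8426.320988) = 2808.7737.

2808.7737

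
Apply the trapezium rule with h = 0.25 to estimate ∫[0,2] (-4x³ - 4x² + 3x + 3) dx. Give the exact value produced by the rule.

-15

h = (2 − 0)/8 = 0.25.
Nodes x₀,…,x₈ = 0, 0.25, 0.5, 0.75, 1, 1.25, 1.5, 1.75, 2.
f(x) = -4x³ - 4x² + 3x + 3: f₀=3, f₁=3.4375, f₂=3, f₃=1.3125, f₄=-2, f₅=-7.3125, f₆=-15, f₇=-25.4375, f₈=-39.
(h/2)·[f₀ + 2f₁ + 2f₂ + 2f₃ + 2f₄ + 2f₅ + 2f₆ + 2f₇ + f₈] = 0.125·(-120) = -15.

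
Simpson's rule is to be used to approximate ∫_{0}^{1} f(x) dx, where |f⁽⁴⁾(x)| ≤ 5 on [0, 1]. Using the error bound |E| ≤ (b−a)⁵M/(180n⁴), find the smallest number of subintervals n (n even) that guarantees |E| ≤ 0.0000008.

Need 5/(180n⁴) ≤ 0.0000008.
n⁴ ≥ 5/(180·0.0000008) = 34722.2 ⇒ n ≥ 13.6506, so the smallest even n is 14. (n must be even for Simpson's rule.)

14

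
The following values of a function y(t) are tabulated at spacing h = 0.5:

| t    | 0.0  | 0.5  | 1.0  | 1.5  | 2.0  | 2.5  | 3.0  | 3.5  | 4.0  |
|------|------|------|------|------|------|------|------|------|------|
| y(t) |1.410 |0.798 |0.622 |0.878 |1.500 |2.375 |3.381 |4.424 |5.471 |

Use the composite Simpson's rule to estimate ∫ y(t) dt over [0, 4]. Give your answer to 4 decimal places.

8.6312

h = 0.5, n = 8.
(h/3)·[y₀ + 4y₁ + 2y₂ + 4y₃ + 2y₄ + 4y₅ + 2y₆ + 4y₇ + y₈] = 0.166667·(51.787) = 8.6312.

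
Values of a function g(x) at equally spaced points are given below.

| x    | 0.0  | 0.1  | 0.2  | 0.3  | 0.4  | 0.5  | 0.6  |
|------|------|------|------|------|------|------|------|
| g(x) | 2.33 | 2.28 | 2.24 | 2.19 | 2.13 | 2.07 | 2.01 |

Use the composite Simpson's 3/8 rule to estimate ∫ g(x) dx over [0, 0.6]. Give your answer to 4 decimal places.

1.3080

h = 0.1, n = 6.
(3h/8)·[y₀ + 3y₁ + 3y₂ + 2y₃ + 3y₄ + 3y₅ + y₆] = 0.0375·(34.88) = 1.3080.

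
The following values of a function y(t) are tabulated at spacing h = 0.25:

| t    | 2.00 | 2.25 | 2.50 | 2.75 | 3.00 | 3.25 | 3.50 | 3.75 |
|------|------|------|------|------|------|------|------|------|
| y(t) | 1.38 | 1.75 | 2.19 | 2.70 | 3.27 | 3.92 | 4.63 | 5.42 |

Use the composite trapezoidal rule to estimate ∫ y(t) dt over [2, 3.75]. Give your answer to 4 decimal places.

5.4650

h = 0.25, n = 7.
(h/2)·[y₀ + 2y₁ + 2y₂ + 2y₃ + 2y₄ + 2y₅ + 2y₆ + y₇] = 0.125·(43.72) = 5.4650.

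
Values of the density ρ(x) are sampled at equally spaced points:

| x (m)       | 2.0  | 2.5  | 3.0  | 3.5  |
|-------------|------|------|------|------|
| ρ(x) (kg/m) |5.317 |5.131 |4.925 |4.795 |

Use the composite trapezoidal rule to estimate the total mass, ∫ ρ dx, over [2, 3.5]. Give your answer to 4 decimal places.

h = 0.5, n = 3.
(h/2)·[y₀ + 2y₁ + 2y₂ + y₃] = 0.25·(30.224) = 7.5560.

7.5560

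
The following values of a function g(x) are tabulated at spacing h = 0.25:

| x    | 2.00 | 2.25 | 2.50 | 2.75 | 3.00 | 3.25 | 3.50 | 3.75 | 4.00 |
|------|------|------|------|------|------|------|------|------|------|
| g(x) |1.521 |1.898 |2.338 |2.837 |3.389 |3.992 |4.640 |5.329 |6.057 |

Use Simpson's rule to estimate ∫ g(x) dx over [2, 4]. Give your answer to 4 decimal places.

h = 0.25, n = 8.
(h/3)·[y₀ + 4y₁ + 2y₂ + 4y₃ + 2y₄ + 4y₅ + 2y₆ + 4y₇ + y₈] = 0.083333·(84.536) = 7.0447.

7.0447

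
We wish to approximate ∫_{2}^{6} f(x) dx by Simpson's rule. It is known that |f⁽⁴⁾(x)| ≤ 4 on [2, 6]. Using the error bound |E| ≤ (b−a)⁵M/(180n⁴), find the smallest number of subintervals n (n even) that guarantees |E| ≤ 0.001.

14

Need 4096/(180n⁴) ≤ 0.001.
n⁴ ≥ 4096/(180·0.001) = 22755.6 ⇒ n ≥ 12.2821, so the smallest even n is 14. (n must be even for Simpson's rule.)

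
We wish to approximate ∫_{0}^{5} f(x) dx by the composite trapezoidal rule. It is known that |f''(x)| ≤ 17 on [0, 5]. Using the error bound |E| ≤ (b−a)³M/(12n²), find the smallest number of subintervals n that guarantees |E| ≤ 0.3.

Need 2125/(12n²) ≤ 0.3.
n² ≥ 2125/(12·0.3) = 590.278 ⇒ n ≥ 24.2956, so the smallest n is 25.

25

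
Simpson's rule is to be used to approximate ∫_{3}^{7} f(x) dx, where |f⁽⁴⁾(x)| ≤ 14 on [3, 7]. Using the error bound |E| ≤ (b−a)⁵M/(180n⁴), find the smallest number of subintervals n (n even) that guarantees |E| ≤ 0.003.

14

Need 14336/(180n⁴) ≤ 0.003.
n⁴ ≥ 14336/(180·0.003) = 26548.1 ⇒ n ≥ 12.7646, so the smallest even n is 14. (n must be even for Simpson's rule.)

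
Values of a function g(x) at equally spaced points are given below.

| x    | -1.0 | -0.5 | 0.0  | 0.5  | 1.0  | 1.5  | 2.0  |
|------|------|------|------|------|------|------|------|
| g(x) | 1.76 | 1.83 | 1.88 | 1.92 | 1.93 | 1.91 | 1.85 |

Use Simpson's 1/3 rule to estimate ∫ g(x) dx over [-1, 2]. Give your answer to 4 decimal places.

5.6450

h = 0.5, n = 6.
(h/3)·[y₀ + 4y₁ + 2y₂ + 4y₃ + 2y₄ + 4y₅ + y₆] = 0.166667·(33.87) = 5.6450.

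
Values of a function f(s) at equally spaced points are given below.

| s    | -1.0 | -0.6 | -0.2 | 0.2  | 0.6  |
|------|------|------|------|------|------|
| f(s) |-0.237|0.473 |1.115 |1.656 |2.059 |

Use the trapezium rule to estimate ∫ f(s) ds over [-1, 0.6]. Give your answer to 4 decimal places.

1.6620

h = 0.4, n = 4.
(h/2)·[y₀ + 2y₁ + 2y₂ + 2y₃ + y₄] = 0.2·(8.310) = 1.6620.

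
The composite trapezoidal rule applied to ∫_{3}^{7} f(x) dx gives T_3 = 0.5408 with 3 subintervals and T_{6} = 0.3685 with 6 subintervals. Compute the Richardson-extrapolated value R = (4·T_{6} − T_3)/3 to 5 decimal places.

0.31107

R = (4·T_{6} − T_3) / 3 = (4·0.3685 − 0.5408)/3 = (0.9332)/3 = 0.31107.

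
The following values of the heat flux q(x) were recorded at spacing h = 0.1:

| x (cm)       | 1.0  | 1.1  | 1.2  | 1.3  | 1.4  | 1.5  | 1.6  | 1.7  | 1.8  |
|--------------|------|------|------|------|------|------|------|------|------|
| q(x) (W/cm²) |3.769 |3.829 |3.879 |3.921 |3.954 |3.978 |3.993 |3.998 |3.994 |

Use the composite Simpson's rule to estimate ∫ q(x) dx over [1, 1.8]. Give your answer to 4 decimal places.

h = 0.1, n = 8.
(h/3)·[y₀ + 4y₁ + 2y₂ + 4y₃ + 2y₄ + 4y₅ + 2y₆ + 4y₇ + y₈] = 0.033333·(94.319) = 3.1440.

3.1440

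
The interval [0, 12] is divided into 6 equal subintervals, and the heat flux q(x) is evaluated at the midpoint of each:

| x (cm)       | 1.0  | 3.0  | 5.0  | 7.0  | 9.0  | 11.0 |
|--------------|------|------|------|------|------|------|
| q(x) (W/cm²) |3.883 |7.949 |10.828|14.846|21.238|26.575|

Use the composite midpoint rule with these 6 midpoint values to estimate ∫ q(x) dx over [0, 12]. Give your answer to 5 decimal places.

h = 2, n = 6.
h·[y(m₁) + y(m₂) + y(m₃) + y(m₄) + y(m₅) + y(m₆)] = 2·(85.319) = 170.63800.

170.63800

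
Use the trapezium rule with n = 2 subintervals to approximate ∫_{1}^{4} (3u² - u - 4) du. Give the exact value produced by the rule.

46.875

h = (4 − 1)/2 = 1.5.
Nodes u₀,…,u₂ = 1, 2.5, 4.
f(u) = 3u² - u - 4: f₀=-2, f₁=12.25, f₂=40.
(h/2)·[f₀ + 2f₁ + f₂] = 0.75·(62.5) = 46.875.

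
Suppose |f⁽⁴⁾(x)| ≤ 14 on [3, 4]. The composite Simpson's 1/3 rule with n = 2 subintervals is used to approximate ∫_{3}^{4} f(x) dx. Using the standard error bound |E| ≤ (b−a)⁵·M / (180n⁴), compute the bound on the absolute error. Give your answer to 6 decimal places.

0.004861

|E| ≤ (1)⁵·14 / (180·2⁴) = 14/2880 = 0.004861.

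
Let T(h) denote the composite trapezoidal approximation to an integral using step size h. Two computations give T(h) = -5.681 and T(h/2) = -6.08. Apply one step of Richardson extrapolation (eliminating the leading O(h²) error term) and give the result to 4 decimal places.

R = (4·T(h/2) − T(h)) / 3 = (4·(-6.08) − (-5.681))/3 = (-18.639)/3 = -6.2130.

-6.2130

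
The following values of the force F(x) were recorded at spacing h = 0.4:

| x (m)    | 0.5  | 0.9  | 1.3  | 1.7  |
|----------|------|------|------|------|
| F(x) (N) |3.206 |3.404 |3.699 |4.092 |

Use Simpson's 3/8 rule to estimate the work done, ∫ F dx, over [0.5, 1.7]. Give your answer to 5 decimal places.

h = 0.4, n = 3.
(3h/8)·[y₀ + 3y₁ + 3y₂ + y₃] = 0.15·(28.607) = 4.29105.

4.29105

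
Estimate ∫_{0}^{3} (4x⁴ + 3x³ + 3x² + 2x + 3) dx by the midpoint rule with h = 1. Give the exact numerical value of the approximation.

h = (3 − 0)/3 = 1.
Midpoints m₁,…,m₃ = 0.5, 1.5, 2.5.
f(m₁)=5.375, f(m₂)=43.125, f(m₃)=229.875.
h·[f(m₁) + f(m₂) + f(m₃)] = 1·(278.375) = 278.375.

278.375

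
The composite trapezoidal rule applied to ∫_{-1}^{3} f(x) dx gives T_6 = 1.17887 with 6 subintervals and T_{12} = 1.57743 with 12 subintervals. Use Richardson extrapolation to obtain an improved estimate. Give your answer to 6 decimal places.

R = (4·T_{12} − T_6) / 3 = (4·1.57743 − 1.17887)/3 = (5.13085)/3 = 1.710283.

1.710283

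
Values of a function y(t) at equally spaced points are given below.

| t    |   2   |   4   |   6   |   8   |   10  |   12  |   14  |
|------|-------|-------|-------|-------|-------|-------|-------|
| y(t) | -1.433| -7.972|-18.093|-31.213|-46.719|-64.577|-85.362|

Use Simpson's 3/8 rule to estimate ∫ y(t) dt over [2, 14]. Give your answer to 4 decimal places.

h = 2, n = 6.
(3h/8)·[y₀ + 3y₁ + 3y₂ + 2y₃ + 3y₄ + 3y₅ + y₆] = 0.75·(-561.304) = -420.9780.

-420.9780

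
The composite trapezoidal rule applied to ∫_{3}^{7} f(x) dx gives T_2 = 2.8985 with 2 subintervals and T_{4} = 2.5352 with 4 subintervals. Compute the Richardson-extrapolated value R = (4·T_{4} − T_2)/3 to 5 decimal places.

R = (4·T_{4} − T_2) / 3 = (4·2.5352 − 2.8985)/3 = (7.2423)/3 = 2.41410.

2.41410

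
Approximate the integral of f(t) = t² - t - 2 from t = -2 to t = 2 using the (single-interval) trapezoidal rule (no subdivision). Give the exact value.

8

T = (b−a)/2 · [f(-2) + f(2)] = 2·[4 + 0] = 8.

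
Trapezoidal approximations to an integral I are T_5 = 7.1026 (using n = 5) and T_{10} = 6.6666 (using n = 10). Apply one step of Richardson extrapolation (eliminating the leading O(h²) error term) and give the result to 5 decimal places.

R = (4·T_{10} − T_5) / 3 = (4·6.6666 − 7.1026)/3 = (19.5638)/3 = 6.52127.

6.52127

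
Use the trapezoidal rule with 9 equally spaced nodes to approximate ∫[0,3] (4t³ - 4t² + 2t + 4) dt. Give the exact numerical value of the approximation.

66.984375

h = (3 − 0)/8 = 0.375.
Nodes t₀,…,t₈ = 0, 0.375, 0.75, 1.125, 1.5, 1.875, 2.25, 2.625, 3.
f(t) = 4t³ - 4t² + 2t + 4: f₀=4, f₁=4.3984375, f₂=4.9375, f₃=6.8828125, f₄=11.5, f₅=20.0546875, f₆=33.8125, f₇=54.0390625, f₈=82.
(h/2)·[f₀ + 2f₁ + 2f₂ + 2f₃ + 2f₄ + 2f₅ + 2f₆ + 2f₇ + f₈] = 0.1875·(357.25) = 66.984375.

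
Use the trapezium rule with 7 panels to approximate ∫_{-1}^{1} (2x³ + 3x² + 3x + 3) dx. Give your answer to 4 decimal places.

h = (1 − (-1))/7 = 0.285714.
Nodes x₀,…,x₇ = -1, -0.714286, -0.428571, -0.142857, 0.142857, 0.428571, 0.714286, 1.
f(x) = 2x³ + 3x² + 3x + 3: f₀=1, f₁=1.658892, f₂=2.107872, f₃=2.626822, f₄=3.495627, f₅=4.994169, f₆=7.402332, f₇=11.
(h/2)·[f₀ + 2f₁ + 2f₂ + 2f₃ + 2f₄ + 2f₅ + 2f₆ + f₇] = 0.142857·(56.571429) = 8.0816.

8.0816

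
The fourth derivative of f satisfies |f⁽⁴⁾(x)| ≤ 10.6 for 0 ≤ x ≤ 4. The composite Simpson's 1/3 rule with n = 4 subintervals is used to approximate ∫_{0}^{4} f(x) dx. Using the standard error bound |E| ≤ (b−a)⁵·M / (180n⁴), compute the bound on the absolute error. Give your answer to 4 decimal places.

|E| ≤ (4)⁵·10.6 / (180·4⁴) = 10854.4/46080 = 0.2356.

0.2356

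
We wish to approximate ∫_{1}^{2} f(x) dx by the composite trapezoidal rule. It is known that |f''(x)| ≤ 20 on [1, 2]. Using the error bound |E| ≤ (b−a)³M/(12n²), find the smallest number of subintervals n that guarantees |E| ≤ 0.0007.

Need 20/(12n²) ≤ 0.0007.
n² ≥ 20/(12·0.0007) = 2380.95 ⇒ n ≥ 48.7950, so the smallest n is 49.

49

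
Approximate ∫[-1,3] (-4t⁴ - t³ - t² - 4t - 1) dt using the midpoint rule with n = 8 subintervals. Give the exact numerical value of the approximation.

-239.5625

h = (3 − (-1))/8 = 0.5.
Midpoints m₁,…,m₈ = -0.75, -0.25, 0.25, 0.75, 1.25, 1.75, 2.25, 2.75.
f(m₁)=0.59375, f(m₂)=-0.0625, f(m₃)=-2.09375, f(m₄)=-6.25, f(m₅)=-19.28125, f(m₆)=-53.9375, f(m₇)=-128.96875, f(m₈)=-269.125.
h·[f(m₁) + f(m₂) + f(m₃) + f(m₄) + f(m₅) + f(m₆) + f(m₇) + f(m₈)] = 0.5·(-479.125) = -239.5625.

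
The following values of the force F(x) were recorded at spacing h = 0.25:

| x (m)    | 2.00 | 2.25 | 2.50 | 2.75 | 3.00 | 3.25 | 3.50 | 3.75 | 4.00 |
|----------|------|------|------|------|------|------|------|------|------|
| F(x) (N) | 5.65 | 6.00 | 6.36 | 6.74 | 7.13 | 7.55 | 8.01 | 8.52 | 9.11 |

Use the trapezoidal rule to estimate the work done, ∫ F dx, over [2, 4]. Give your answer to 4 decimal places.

14.4225

h = 0.25, n = 8.
(h/2)·[y₀ + 2y₁ + 2y₂ + 2y₃ + 2y₄ + 2y₅ + 2y₆ + 2y₇ + y₈] = 0.125·(115.38) = 14.4225.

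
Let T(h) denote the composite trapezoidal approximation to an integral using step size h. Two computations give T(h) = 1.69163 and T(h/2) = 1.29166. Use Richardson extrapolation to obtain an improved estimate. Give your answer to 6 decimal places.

1.158337

R = (4·T(h/2) − T(h)) / 3 = (4·1.29166 − 1.69163)/3 = (3.47501)/3 = 1.158337.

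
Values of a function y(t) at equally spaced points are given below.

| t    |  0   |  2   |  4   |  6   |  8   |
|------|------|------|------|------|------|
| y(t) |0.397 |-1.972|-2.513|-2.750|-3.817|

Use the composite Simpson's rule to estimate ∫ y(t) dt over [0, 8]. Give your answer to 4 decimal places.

-18.2227

h = 2, n = 4.
(h/3)·[y₀ + 4y₁ + 2y₂ + 4y₃ + y₄] = 0.666667·(-27.334) = -18.2227.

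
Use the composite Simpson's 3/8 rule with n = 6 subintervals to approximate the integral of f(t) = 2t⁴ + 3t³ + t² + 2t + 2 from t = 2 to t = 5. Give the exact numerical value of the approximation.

1760.0625

h = (5 − 2)/6 = 0.5.
Nodes t₀,…,t₆ = 2, 2.5, 3, 3.5, 4, 4.5, 5.
f(t) = 2t⁴ + 3t³ + t² + 2t + 2: f₀=66, f₁=138.25, f₂=260, f₃=450, f₄=730, f₅=1124.75, f₆=1662.
(3h/8)·[f₀ + 3f₁ + 3f₂ + 2f₃ + 3f₄ + 3f₅ + f₆] = 0.1875·(9387) = 1760.0625.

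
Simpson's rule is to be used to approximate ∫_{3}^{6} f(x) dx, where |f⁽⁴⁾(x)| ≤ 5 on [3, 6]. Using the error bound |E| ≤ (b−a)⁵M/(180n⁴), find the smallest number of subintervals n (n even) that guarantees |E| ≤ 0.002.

Need 1215/(180n⁴) ≤ 0.002.
n⁴ ≥ 1215/(180·0.002) = 3375 ⇒ n ≥ 7.6220, so the smallest even n is 8. (n must be even for Simpson's rule.)

8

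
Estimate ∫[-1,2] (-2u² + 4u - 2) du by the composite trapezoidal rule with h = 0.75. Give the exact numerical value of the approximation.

-6.5625

h = (2 − (-1))/4 = 0.75.
Nodes u₀,…,u₄ = -1, -0.25, 0.5, 1.25, 2.
f(u) = -2u² + 4u - 2: f₀=-8, f₁=-3.125, f₂=-0.5, f₃=-0.125, f₄=-2.
(h/2)·[f₀ + 2f₁ + 2f₂ + 2f₃ + f₄] = 0.375·(-17.5) = -6.5625.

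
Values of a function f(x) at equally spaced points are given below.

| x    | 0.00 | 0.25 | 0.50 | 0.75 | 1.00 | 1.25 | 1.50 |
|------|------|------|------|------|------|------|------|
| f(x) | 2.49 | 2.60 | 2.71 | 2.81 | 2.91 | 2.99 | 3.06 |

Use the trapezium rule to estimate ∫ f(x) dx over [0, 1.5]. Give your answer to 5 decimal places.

h = 0.25, n = 6.
(h/2)·[y₀ + 2y₁ + 2y₂ + 2y₃ + 2y₄ + 2y₅ + y₆] = 0.125·(33.59) = 4.19875.

4.19875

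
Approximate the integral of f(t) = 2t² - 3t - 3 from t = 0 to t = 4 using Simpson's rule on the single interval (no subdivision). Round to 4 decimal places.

S = (b−a)/6 · [f(0) + 4f(2) + f(4)] = 0.666667·[(-3) + 4·(-1) + 17] = 6.6667.

6.6667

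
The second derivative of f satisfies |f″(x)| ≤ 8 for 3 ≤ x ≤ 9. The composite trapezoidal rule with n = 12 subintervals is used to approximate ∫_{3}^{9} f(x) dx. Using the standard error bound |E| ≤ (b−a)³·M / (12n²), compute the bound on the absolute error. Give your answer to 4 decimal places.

1.0000

|E| ≤ (6)³·8 / (12·12²) = 1728/1728 = 1.0000.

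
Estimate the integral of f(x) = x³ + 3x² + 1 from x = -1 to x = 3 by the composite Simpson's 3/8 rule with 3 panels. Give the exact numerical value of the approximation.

h = (3 − (-1))/3 = 1.333333.
Nodes x₀,…,x₃ = -1, 0.333333, 1.666667, 3.
f(x) = x³ + 3x² + 1: f₀=3, f₁=1.370370, f₂=13.962963, f₃=55.
(3h/8)·[f₀ + 3f₁ + 3f₂ + f₃] = 0.5·(104) = 52.

52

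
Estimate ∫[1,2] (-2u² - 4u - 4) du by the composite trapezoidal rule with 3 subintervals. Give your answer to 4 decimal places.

h = (2 − 1)/3 = 0.333333.
Nodes u₀,…,u₃ = 1, 1.333333, 1.666667, 2.
f(u) = -2u² - 4u - 4: f₀=-10, f₁=-12.888889, f₂=-16.222222, f₃=-20.
(h/2)·[f₀ + 2f₁ + 2f₂ + f₃] = 0.166667·(-88.222222) = -14.7037.

-14.7037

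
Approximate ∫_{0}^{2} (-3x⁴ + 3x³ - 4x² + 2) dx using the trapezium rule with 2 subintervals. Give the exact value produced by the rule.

-20

h = (2 − 0)/2 = 1.
Nodes x₀,…,x₂ = 0, 1, 2.
f(x) = -3x⁴ + 3x³ - 4x² + 2: f₀=2, f₁=-2, f₂=-38.
(h/2)·[f₀ + 2f₁ + f₂] = 0.5·(-40) = -20.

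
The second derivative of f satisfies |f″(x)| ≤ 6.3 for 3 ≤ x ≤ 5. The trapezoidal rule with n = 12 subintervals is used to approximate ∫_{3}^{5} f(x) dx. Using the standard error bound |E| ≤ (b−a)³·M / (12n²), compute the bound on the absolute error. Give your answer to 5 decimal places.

0.02917

|E| ≤ (2)³·6.3 / (12·12²) = 50.4/1728 = 0.02917.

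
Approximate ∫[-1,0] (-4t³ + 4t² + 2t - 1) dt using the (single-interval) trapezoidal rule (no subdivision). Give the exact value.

2

T = (b−a)/2 · [f(-1) + f(0)] = 0.5·[5 + (-1)] = 2.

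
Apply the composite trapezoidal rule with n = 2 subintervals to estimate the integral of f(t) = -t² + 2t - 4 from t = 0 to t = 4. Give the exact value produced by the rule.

h = (4 − 0)/2 = 2.
Nodes t₀,…,t₂ = 0, 2, 4.
f(t) = -t² + 2t - 4: f₀=-4, f₁=-4, f₂=-12.
(h/2)·[f₀ + 2f₁ + f₂] = 1·(-24) = -24.

-24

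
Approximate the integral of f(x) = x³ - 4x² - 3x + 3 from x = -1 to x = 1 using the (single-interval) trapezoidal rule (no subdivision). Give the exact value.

-2

T = (b−a)/2 · [f(-1) + f(1)] = 1·[1 + (-3)] = -2.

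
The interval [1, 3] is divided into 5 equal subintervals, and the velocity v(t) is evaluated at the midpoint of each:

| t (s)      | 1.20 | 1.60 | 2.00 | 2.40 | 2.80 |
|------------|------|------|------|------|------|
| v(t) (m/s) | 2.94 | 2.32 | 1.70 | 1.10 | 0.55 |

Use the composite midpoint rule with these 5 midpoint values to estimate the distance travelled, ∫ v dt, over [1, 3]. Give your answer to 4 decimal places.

3.4440

h = 0.4, n = 5.
h·[y(m₁) + y(m₂) + y(m₃) + y(m₄) + y(m₅)] = 0.4·(8.61) = 3.4440.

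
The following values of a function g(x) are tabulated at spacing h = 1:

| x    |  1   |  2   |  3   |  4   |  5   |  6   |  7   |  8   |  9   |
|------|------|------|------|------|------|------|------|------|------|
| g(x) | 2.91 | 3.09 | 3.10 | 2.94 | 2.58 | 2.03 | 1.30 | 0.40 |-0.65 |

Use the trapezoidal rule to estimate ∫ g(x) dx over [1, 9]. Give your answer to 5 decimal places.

h = 1, n = 8.
(h/2)·[y₀ + 2y₁ + 2y₂ + 2y₃ + 2y₄ + 2y₅ + 2y₆ + 2y₇ + y₈] = 0.5·(33.14) = 16.57000.

16.57000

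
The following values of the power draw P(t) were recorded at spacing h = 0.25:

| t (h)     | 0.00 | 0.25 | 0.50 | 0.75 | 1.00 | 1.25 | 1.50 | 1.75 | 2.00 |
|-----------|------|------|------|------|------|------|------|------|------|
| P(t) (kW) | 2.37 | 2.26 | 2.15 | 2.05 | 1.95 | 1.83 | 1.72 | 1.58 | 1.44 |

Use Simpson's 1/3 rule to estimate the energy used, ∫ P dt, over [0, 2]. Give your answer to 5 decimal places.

3.86083

h = 0.25, n = 8.
(h/3)·[y₀ + 4y₁ + 2y₂ + 4y₃ + 2y₄ + 4y₅ + 2y₆ + 4y₇ + y₈] = 0.083333·(46.33) = 3.86083.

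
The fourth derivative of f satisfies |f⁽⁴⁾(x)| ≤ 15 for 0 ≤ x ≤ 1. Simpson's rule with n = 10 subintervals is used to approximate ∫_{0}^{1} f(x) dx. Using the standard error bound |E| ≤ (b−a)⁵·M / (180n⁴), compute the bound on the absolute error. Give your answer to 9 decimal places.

|E| ≤ (1)⁵·15 / (180·10⁴) = 15/1800000 = 0.000008333.

0.000008333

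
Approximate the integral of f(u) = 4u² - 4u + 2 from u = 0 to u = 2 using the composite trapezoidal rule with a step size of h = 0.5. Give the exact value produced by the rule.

7

h = (2 − 0)/4 = 0.5.
Nodes u₀,…,u₄ = 0, 0.5, 1, 1.5, 2.
f(u) = 4u² - 4u + 2: f₀=2, f₁=1, f₂=2, f₃=5, f₄=10.
(h/2)·[f₀ + 2f₁ + 2f₂ + 2f₃ + f₄] = 0.25·(28) = 7.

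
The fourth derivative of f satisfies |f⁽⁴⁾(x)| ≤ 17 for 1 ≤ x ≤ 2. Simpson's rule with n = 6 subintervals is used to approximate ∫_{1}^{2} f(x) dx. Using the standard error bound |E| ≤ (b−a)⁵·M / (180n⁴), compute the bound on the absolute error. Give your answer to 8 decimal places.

0.00007287

|E| ≤ (1)⁵·17 / (180·6⁴) = 17/233280 = 0.00007287.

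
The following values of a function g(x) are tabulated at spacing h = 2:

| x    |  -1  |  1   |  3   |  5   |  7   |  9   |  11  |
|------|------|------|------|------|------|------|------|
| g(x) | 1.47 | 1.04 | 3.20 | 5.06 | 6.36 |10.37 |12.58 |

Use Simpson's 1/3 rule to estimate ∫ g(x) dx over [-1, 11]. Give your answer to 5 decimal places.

h = 2, n = 6.
(h/3)·[y₀ + 4y₁ + 2y₂ + 4y₃ + 2y₄ + 4y₅ + y₆] = 0.666667·(99.05) = 66.03333.

66.03333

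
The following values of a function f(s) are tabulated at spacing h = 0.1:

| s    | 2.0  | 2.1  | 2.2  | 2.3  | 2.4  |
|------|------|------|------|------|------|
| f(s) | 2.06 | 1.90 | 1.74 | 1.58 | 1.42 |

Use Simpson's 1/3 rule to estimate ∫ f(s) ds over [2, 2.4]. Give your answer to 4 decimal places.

0.6960

h = 0.1, n = 4.
(h/3)·[y₀ + 4y₁ + 2y₂ + 4y₃ + y₄] = 0.033333·(20.88) = 0.6960.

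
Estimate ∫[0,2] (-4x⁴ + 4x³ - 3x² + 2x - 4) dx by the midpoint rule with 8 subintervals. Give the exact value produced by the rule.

h = (2 − 0)/8 = 0.25.
Midpoints m₁,…,m₈ = 0.125, 0.375, 0.625, 0.875, 1.125, 1.375, 1.625, 1.875.
f(m₁)=-3.7900390625, f(m₂)=-3.5400390625, f(m₃)=-3.5556640625, f(m₄)=-4.2119140625, f(m₅)=-6.2587890625, f(m₆)=-10.8212890625, f(m₇)=-19.3994140625, f(m₈)=-33.8681640625.
h·[f(m₁) + f(m₂) + f(m₃) + f(m₄) + f(m₅) + f(m₆) + f(m₇) + f(m₈)] = 0.25·(-85.4453125) = -21.361328125.

-21.361328125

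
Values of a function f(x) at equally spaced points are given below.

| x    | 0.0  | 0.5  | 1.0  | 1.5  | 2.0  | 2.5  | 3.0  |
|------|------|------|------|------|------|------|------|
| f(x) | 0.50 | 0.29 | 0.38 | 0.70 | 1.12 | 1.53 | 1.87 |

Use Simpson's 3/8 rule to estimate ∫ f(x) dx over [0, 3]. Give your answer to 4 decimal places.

h = 0.5, n = 6.
(3h/8)·[y₀ + 3y₁ + 3y₂ + 2y₃ + 3y₄ + 3y₅ + y₆] = 0.1875·(13.73) = 2.5744.

2.5744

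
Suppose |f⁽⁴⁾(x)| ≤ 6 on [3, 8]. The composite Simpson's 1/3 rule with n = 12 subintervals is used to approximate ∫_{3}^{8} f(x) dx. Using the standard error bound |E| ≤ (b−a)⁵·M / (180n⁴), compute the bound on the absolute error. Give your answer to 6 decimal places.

|E| ≤ (5)⁵·6 / (180·12⁴) = 18750/3732480 = 0.005023.

0.005023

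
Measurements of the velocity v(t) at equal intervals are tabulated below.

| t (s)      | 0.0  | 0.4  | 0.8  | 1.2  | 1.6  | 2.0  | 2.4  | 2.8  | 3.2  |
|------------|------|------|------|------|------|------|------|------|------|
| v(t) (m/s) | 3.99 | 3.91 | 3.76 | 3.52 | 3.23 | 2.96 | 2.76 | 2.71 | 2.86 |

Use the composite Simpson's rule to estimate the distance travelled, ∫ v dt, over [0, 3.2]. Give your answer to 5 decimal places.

h = 0.4, n = 8.
(h/3)·[y₀ + 4y₁ + 2y₂ + 4y₃ + 2y₄ + 4y₅ + 2y₆ + 4y₇ + y₈] = 0.133333·(78.75) = 10.50000.

10.50000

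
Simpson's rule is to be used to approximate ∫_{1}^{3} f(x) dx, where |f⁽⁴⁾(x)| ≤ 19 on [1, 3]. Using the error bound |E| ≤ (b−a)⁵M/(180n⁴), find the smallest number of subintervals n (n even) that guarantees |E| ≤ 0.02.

4

Need 608/(180n⁴) ≤ 0.02.
n⁴ ≥ 608/(180·0.02) = 168.889 ⇒ n ≥ 3.6050, so the smallest even n is 4. (n must be even for Simpson's rule.)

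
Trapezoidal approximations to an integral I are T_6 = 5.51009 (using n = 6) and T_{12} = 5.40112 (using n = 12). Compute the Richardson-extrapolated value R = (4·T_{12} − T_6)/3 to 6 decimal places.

5.364797

R = (4·T_{12} − T_6) / 3 = (4·5.40112 − 5.51009)/3 = (16.09439)/3 = 5.364797.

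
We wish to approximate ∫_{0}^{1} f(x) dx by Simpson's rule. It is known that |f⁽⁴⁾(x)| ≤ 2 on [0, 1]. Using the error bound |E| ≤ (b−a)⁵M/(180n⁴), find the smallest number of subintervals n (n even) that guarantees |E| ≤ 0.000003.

Need 2/(180n⁴) ≤ 0.000003.
n⁴ ≥ 2/(180·0.000003) = 3703.7 ⇒ n ≥ 7.8012, so the smallest even n is 8. (n must be even for Simpson's rule.)

8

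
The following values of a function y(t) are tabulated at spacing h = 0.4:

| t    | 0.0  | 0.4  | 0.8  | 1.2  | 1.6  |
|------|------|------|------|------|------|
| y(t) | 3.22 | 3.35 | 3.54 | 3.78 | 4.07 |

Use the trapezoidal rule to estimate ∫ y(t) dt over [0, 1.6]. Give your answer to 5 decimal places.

h = 0.4, n = 4.
(h/2)·[y₀ + 2y₁ + 2y₂ + 2y₃ + y₄] = 0.2·(28.63) = 5.72600.

5.72600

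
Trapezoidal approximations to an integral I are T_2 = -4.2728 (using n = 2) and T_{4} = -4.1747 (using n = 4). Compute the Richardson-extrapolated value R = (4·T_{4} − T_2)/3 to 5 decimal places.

-4.14200

R = (4·T_{4} − T_2) / 3 = (4·(-4.1747) − (-4.2728))/3 = (-12.4260)/3 = -4.14200.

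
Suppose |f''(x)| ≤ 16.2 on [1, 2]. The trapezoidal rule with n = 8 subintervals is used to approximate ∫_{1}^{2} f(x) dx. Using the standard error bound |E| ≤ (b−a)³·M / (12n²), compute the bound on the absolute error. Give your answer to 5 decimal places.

0.02109

|E| ≤ (1)³·16.2 / (12·8²) = 16.2/768 = 0.02109.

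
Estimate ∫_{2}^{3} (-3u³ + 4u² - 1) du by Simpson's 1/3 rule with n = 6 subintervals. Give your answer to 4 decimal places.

-24.4167

h = (3 − 2)/6 = 0.166667.
Nodes u₀,…,u₆ = 2, 2.166667, 2.333333, 2.5, 2.666667, 2.833333, 3.
f(u) = -3u³ + 4u² - 1: f₀=-9, f₁=-12.736111, f₂=-17.333333, f₃=-22.875, f₄=-29.444444, f₅=-37.125, f₆=-46.
(h/3)·[f₀ + 4f₁ + 2f₂ + 4f₃ + 2f₄ + 4f₅ + f₆] = 0.055556·(-439.5) = -24.4167.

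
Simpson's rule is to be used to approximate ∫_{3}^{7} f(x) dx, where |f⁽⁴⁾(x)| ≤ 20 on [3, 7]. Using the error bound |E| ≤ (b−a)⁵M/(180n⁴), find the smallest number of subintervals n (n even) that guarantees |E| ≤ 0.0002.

28

Need 20480/(180n⁴) ≤ 0.0002.
n⁴ ≥ 20480/(180·0.0002) = 568889 ⇒ n ≥ 27.4636, so the smallest even n is 28. (n must be even for Simpson's rule.)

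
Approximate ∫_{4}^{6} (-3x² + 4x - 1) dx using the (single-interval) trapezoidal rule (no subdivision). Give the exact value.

-118

T = (b−a)/2 · [f(4) + f(6)] = 1·[(-33) + (-85)] = -118.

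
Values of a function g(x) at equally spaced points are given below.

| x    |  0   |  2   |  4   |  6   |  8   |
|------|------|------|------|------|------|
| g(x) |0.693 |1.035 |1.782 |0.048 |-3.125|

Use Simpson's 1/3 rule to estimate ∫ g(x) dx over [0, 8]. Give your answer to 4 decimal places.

3.6427

h = 2, n = 4.
(h/3)·[y₀ + 4y₁ + 2y₂ + 4y₃ + y₄] = 0.666667·(5.464) = 3.6427.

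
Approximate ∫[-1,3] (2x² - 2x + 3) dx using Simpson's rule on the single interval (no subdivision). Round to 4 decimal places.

S = (b−a)/6 · [f(-1) + 4f(1) + f(3)] = 0.666667·[7 + 4·3 + 15] = 22.6667.

22.6667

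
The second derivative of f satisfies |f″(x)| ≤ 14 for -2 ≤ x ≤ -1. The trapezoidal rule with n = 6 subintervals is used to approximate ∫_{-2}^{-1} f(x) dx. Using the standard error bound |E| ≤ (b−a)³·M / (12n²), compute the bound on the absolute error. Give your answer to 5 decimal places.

|E| ≤ (1)³·14 / (12·6²) = 14/432 = 0.03241.

0.03241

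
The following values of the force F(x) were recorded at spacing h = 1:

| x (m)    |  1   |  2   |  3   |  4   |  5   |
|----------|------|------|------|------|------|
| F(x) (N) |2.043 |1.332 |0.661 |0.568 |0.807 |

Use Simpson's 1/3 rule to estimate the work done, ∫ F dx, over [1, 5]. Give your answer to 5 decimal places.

3.92400

h = 1, n = 4.
(h/3)·[y₀ + 4y₁ + 2y₂ + 4y₃ + y₄] = 0.333333·(11.772) = 3.92400.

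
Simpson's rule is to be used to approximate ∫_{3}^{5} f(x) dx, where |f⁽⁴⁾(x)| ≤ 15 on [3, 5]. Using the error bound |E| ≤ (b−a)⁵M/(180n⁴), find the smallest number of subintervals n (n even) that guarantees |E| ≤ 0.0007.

Need 480/(180n⁴) ≤ 0.0007.
n⁴ ≥ 480/(180·0.0007) = 3809.52 ⇒ n ≥ 7.8563, so the smallest even n is 8. (n must be even for Simpson's rule.)

8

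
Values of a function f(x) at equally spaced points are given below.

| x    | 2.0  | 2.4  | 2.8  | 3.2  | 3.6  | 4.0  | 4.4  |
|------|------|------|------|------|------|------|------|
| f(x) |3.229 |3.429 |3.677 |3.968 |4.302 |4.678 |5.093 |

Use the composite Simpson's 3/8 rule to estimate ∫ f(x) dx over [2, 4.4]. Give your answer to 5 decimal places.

h = 0.4, n = 6.
(3h/8)·[y₀ + 3y₁ + 3y₂ + 2y₃ + 3y₄ + 3y₅ + y₆] = 0.15·(64.516) = 9.67740.

9.67740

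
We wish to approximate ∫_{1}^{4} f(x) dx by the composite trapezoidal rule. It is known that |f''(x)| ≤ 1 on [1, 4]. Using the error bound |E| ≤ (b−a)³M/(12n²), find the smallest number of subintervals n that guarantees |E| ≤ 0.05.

Need 27/(12n²) ≤ 0.05.
n² ≥ 27/(12·0.05) = 45 ⇒ n ≥ 6.7082, so the smallest n is 7.

7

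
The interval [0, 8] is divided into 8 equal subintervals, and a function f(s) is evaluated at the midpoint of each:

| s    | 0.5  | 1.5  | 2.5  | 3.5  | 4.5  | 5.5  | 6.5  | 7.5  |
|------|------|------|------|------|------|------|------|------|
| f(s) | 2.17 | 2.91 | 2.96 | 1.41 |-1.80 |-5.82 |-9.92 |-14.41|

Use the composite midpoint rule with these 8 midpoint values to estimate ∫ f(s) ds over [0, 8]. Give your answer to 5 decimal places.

-22.50000

h = 1, n = 8.
h·[y(m₁) + y(m₂) + y(m₃) + y(m₄) + y(m₅) + y(m₆) + y(m₇) + y(m₈)] = 1·(-22.50) = -22.50000.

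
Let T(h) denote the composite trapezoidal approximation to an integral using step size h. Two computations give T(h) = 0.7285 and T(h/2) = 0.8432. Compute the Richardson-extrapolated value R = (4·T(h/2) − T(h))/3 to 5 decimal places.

0.88143

R = (4·T(h/2) − T(h)) / 3 = (4·0.8432 − 0.7285)/3 = (2.6443)/3 = 0.88143.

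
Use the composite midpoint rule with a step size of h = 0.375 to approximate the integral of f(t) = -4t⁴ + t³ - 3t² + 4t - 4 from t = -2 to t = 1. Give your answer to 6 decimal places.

-56.154968

h = (1 − (-2))/8 = 0.375.
Midpoints m₁,…,m₈ = -1.8125, -1.4375, -1.0625, -0.6875, -0.3125, 0.0625, 0.4375, 0.8125.
f(m₁)=-70.22882080078125, f(m₂)=-35.99981689453125, f(m₃)=-17.93389892578125, f(m₄)=-9.38653564453125, f(m₅)=-5.61163330078125, f(m₆)=-3.76153564453125, f(m₇)=-2.88702392578125, f(m₈)=-3.93731689453125.
h·[f(m₁) + f(m₂) + f(m₃) + f(m₄) + f(m₅) + f(m₆) + f(m₇) + f(m₈)] = 0.375·(-149.74658203125) = -56.154968.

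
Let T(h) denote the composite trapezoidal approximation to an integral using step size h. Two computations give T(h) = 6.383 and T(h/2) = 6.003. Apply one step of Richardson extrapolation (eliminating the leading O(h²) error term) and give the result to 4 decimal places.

R = (4·T(h/2) − T(h)) / 3 = (4·6.003 − 6.383)/3 = (17.629)/3 = 5.8763.

5.8763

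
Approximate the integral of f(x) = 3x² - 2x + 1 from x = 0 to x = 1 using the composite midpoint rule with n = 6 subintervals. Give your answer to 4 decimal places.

h = (1 − 0)/6 = 0.166667.
Midpoints m₁,…,m₆ = 0.083333, 0.25, 0.416667, 0.583333, 0.75, 0.916667.
f(m₁)=0.854167, f(m₂)=0.6875, f(m₃)=0.6875, f(m₄)=0.854167, f(m₅)=1.1875, f(m₆)=1.6875.
h·[f(m₁) + f(m₂) + f(m₃) + f(m₄) + f(m₅) + f(m₆)] = 0.166667·(5.958333) = 0.9931.

0.9931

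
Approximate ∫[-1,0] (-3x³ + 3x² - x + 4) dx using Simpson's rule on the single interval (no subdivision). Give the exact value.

S = (b−a)/6 · [f(-1) + 4f(-0.5) + f(0)] = 0.166667·[11 + 4·5.625 + 4] = 6.25.

6.25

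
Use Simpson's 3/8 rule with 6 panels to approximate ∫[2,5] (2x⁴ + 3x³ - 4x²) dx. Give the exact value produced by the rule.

h = (5 − 2)/6 = 0.5.
Nodes x₀,…,x₆ = 2, 2.5, 3, 3.5, 4, 4.5, 5.
f(x) = 2x⁴ + 3x³ - 4x²: f₀=40, f₁=100, f₂=207, f₃=379.75, f₄=640, f₅=1012.5, f₆=1525.
(3h/8)·[f₀ + 3f₁ + 3f₂ + 2f₃ + 3f₄ + 3f₅ + f₆] = 0.1875·(8203) = 1538.0625.

1538.0625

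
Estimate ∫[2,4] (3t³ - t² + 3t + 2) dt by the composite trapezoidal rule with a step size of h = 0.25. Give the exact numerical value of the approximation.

183.875

h = (4 − 2)/8 = 0.25.
Nodes t₀,…,t₈ = 2, 2.25, 2.5, 2.75, 3, 3.25, 3.5, 3.75, 4.
f(t) = 3t³ - t² + 3t + 2: f₀=28, f₁=37.859375, f₂=50.125, f₃=65.078125, f₄=83, f₅=104.171875, f₆=128.875, f₇=157.390625, f₈=190.
(h/2)·[f₀ + 2f₁ + 2f₂ + 2f₃ + 2f₄ + 2f₅ + 2f₆ + 2f₇ + f₈] = 0.125·(1471) = 183.875.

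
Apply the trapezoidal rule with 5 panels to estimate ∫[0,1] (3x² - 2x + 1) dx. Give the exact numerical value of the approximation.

h = (1 − 0)/5 = 0.2.
Nodes x₀,…,x₅ = 0, 0.2, 0.4, 0.6, 0.8, 1.
f(x) = 3x² - 2x + 1: f₀=1, f₁=0.72, f₂=0.68, f₃=0.88, f₄=1.32, f₅=2.
(h/2)·[f₀ + 2f₁ + 2f₂ + 2f₃ + 2f₄ + f₅] = 0.1·(10.2) = 1.02.

1.02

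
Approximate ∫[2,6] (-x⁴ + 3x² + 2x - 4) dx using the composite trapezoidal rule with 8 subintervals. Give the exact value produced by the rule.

h = (6 − 2)/8 = 0.5.
Nodes x₀,…,x₈ = 2, 2.5, 3, 3.5, 4, 4.5, 5, 5.5, 6.
f(x) = -x⁴ + 3x² + 2x - 4: f₀=-4, f₁=-19.3125, f₂=-52, f₃=-110.3125, f₄=-204, f₅=-344.3125, f₆=-544, f₇=-817.3125, f₈=-1180.
(h/2)·[f₀ + 2f₁ + 2f₂ + 2f₃ + 2f₄ + 2f₅ + 2f₆ + 2f₇ + f₈] = 0.25·(-5366.5) = -1341.625.

-1341.625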